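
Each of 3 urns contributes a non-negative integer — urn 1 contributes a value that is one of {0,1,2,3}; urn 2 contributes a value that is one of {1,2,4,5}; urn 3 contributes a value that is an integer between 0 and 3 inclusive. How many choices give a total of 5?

The generating function for the choices is (1 + z + z^2 + z^3)·(z + z^2 + z^4 + z^5)·(1 + z + z^2 + z^3); the count is [z^5].
(1 + z + z^2 + z^3) has coefficients 1,1,1,1 for degrees 0…3.
(z + z^2 + z^4 + z^5) has coefficients 0,1,1,0,1,1 for degrees 0…5.
Finally multiplying by (1 + z + z^2 + z^3), the product of all factors after the first has coefficients 0,1,2,2,3,3 for degrees 0…5.
[z^5] = 1·3 + 1·3 + 1·2 + 1·2 = 10.

10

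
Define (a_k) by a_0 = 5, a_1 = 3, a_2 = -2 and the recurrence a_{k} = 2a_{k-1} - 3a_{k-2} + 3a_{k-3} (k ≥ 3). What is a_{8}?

37

The ordinary generating function has denominator 1 - 2z + 3z^2 - 3z^3.
Iterating the recurrence: a_0,…,a_{8} = 5, 3, -2, 2, 19, 26, 1, -19, 37.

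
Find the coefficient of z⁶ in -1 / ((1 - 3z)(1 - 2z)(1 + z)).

The denominator gives the recurrence a_n = 4a_(n−1) − a_(n−2) − 6a_(n−3) for n ≥ 3; the numerator fixes a_0 = -1, a_1 = -4, a_2 = -15.
Iterating: -1, -4, -15, -50, -161, -504, -1555, so a_6 = -1555.

-1555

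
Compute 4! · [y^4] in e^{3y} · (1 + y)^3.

The EGF product rule gives c_4 = Σ_{k_1+k_2=4} C(4; k_1,k_2) · ∏ g_i(k_i), where e^{3y} gives (3)^k; (1+y)^3 gives the falling factorial (3)_k.
g_1(k) for k = 0…4: 1, 3, 9, 27, 81.
g_2(k) for k = 0…4: 1, 3, 6, 6, 0.
c_4 = Σ_k C(4,k)·g_1(k)·g_2(4−k) = 4·3·6 + 6·9·6 + 4·27·3 + 1·81·1 = 72 + 324 + 324 + 81 = 801.

801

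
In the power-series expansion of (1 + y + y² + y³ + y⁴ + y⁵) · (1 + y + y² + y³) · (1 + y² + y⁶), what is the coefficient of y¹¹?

(1 + y + y² + y³ + y⁴ + y⁵) has coefficients 1,1,1,1,1,1 for degrees 0…5.
(1 + y + y² + y³) has coefficients 1,1,1,1,0,0,0,0,0,0,0,0 for degrees 0…11.
Finally multiplying by (1 + y² + y⁶), the product of all factors after the first has coefficients 1,1,2,2,1,1,1,1,1,1,0,0 for degrees 0…11.
[y¹¹] = 1·0 + 1·0 + 1·1 + 1·1 + 1·1 + 1·1 = 4.

4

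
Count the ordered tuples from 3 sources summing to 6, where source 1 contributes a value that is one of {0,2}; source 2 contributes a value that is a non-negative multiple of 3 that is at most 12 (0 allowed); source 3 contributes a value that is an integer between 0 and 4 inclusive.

4

The generating function for the choices is (1 + z²)·(1 + z³ + z⁶ + z⁹ + z¹²)·(1 + z + z² + z³ + z⁴); the count is [z⁶].
(1 + z²) has coefficients 1,0,1 for degrees 0…2.
(1 + z³ + z⁶ + z⁹ + z¹²) has coefficients 1,0,0,1,0,0,1 for degrees 0…6.
Finally multiplying by (1 + z + z² + z³ + z⁴), the product of all factors after the first has coefficients 1,1,1,2,2,1,2 for degrees 0…6.
[z⁶] = 1·2 + 1·2 = 4.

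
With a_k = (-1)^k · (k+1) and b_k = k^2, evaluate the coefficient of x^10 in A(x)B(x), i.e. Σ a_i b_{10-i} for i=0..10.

The convolution is the x^10 coefficient of A(x)B(x).
Σ = 1·100 − 2·81 + 3·64 − 4·49 + 5·36 − 6·25 + 7·16 − 8·9 + 9·4 − 10·1 + 11·0 = 30.

30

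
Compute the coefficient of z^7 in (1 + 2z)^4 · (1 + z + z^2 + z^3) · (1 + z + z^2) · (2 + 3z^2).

(1 + 2z)^4 has coefficients 1,8,24,32,16 for degrees 0…4.
(1 + z + z^2 + z^3) has coefficients 1,1,1,1,0,0,0,0 for degrees 0…7.
Multiplying by (1 + z + z^2) gives running coefficients 1,2,3,3,2,1,0,0 for degrees 0…7.
Finally multiplying by (2 + 3z^2), the product of all factors after the first has coefficients 2,4,9,12,13,11,6,3 for degrees 0…7.
[z^7] = 1·3 + 8·6 + 24·11 + 32·13 + 16·12 = 923.

923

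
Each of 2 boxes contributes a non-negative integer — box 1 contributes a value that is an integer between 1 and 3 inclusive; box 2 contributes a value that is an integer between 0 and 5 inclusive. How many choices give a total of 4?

3

The generating function for the choices is (q + q² + q³)·(1 + q + q² + q³ + q⁴ + q⁵); the count is [q⁴].
(q + q² + q³) has coefficients 0,1,1,1 for degrees 0…3.
(1 + q + q² + q³ + q⁴ + q⁵) has coefficients 1,1,1,1,1 for degrees 0…4.
[q⁴] = 1·1 + 1·1 + 1·1 = 3.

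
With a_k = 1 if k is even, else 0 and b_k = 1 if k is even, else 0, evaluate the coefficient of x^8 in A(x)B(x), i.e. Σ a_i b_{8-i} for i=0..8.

5

This is [x^8] in the product of the two ordinary generating functions.
Σ = 1·1 + 0·0 + 1·1 + 0·0 + 1·1 + 0·0 + 1·1 + 0·0 + 1·1 = 5.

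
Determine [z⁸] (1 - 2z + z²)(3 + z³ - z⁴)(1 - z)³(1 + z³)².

48

(1 - 2z + z²) has coefficients 1,-2,1 for degrees 0…2.
(3 + z³ - z⁴) has coefficients 3,0,0,1,-1,0,0,0,0 for degrees 0…8.
Multiplying by (1 - z)³ gives running coefficients 3,-9,9,-2,-4,6,-4,1,0 for degrees 0…8.
Finally multiplying by (1 + z³)², the product of all factors after the first has coefficients 3,-9,9,4,-22,24,-5,-16,21 for degrees 0…8.
[z⁸] = 1·21 − 2·(-16) + 1·(-5) = 48.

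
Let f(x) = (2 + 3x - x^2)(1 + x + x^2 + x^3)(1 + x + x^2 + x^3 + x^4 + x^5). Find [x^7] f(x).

9

(2 + 3x - x^2) has coefficients 2,3,-1 for degrees 0…2.
(1 + x + x^2 + x^3) has coefficients 1,1,1,1,0,0,0,0 for degrees 0…7.
Finally multiplying by (1 + x + x^2 + x^3 + x^4 + x^5), the product of all factors after the first has coefficients 1,2,3,4,4,4,3,2 for degrees 0…7.
[x^7] = 2·2 + 3·3 − 1·4 = 9.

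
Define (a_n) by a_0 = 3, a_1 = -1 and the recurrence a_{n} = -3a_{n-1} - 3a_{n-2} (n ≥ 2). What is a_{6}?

The ordinary generating function has denominator 1 + 3x + 3x^2.
Iterating the recurrence: a_0,…,a_{6} = 3, -1, -6, 21, -45, 72, -81.

-81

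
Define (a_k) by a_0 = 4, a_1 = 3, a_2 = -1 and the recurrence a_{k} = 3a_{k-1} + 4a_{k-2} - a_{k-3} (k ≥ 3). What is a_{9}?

10201

The ordinary generating function has denominator 1 - 3y - 4y^2 + y^3.
Iterating the recurrence: a_0,…,a_{9} = 4, 3, -1, 5, 8, 45, 162, 658, 2577, 10201.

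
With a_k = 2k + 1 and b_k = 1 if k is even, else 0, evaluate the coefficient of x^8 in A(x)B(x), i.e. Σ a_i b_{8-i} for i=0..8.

45

Write out a_i and b_{8-i} for i = 0,…,8 and sum the products.
Σ = 1·1 + 3·0 + 5·1 + 7·0 + 9·1 + 11·0 + 13·1 + 15·0 + 17·1 = 45.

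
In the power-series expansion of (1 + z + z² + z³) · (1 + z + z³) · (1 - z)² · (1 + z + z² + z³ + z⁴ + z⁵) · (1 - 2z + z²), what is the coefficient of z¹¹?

(1 + z + z² + z³) has coefficients 1,1,1,1 for degrees 0…3.
(1 + z + z³) has coefficients 1,1,0,1,0,0,0,0,0,0,0,0 for degrees 0…11.
Multiplying by (1 - z)² gives running coefficients 1,-1,-1,2,-2,1,0,0,0,0,0,0 for degrees 0…11.
Multiplying by (1 + z + z² + z³ + z⁴ + z⁵) gives running coefficients 1,0,-1,1,-1,0,-1,0,1,-1,1,0 for degrees 0…11.
Finally multiplying by (1 - 2z + z²), the product of all factors after the first has coefficients 1,-2,0,3,-4,3,-2,2,0,-3,4,-3 for degrees 0…11.
[z¹¹] = 1·(-3) + 1·4 + 1·(-3) + 1·0 = -2.

-2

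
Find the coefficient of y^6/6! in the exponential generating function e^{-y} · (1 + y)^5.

The EGF product rule gives c_6 = Σ_{k_1+k_2=6} C(6; k_1,k_2) · ∏ g_i(k_i), where e^{-y} gives (-1)^k; (1+y)^5 gives the falling factorial (5)_k.
g_1(k) for k = 0…6: 1, -1, 1, -1, 1, -1, 1.
g_2(k) for k = 0…6: 1, 5, 20, 60, 120, 120, 0.
c_6 = Σ_k C(6,k)·g_1(k)·g_2(6−k) = 6·(-1)·120 + 15·1·120 + 20·(-1)·60 + 15·1·20 + 6·(-1)·5 + 1·1·1 = −720 + 1800 − 1200 + 300 − 30 + 1 = 151.

151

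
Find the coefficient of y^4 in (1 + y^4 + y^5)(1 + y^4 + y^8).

(1 + y^4 + y^5) has coefficients 1,0,0,0,1 for degrees 0…4.
(1 + y^4 + y^8) has coefficients 1,0,0,0,1 for degrees 0…4.
[y^4] = 1·1 + 1·1 = 2.

2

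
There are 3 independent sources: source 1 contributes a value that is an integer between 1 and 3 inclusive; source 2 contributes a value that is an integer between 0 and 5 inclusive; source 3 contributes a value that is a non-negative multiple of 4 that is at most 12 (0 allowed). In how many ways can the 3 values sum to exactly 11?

The generating function for the choices is (t + t^2 + t^3)·(1 + t + t^2 + t^3 + t^4 + t^5)·(1 + t^4 + t^8 + t^12); the count is [t^11].
(t + t^2 + t^3) has coefficients 0,1,1,1 for degrees 0…3.
(1 + t + t^2 + t^3 + t^4 + t^5) has coefficients 1,1,1,1,1,1,0,0,0,0,0,0 for degrees 0…11.
Finally multiplying by (1 + t^4 + t^8 + t^12), the product of all factors after the first has coefficients 1,1,1,1,2,2,1,1,2,2,1,1 for degrees 0…11.
[t^11] = 1·1 + 1·2 + 1·2 = 5.

5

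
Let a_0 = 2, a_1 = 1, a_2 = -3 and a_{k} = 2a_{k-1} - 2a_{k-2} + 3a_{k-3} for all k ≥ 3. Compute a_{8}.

13

The ordinary generating function has denominator 1 - 2z + 2z^2 - 3z^3.
Iterating the recurrence: a_0,…,a_{8} = 2, 1, -3, -2, 5, 5, -6, -7, 13.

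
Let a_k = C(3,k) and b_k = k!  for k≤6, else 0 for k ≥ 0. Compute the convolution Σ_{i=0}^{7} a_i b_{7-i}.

2544

The convolution is the t^7 coefficient of A(t)B(t).
Σ = 1·0 + 3·720 + 3·120 + 1·24 + 0·6 + 0·2 + 0·1 + 0·1 = 2544.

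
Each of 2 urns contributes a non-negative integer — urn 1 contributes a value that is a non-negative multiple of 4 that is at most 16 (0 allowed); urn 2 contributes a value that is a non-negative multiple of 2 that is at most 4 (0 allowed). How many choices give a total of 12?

2

The generating function for the choices is (1 + q^4 + q^8 + q^12 + q^16)·(1 + q^2 + q^4); the count is [q^12].
(1 + q^4 + q^8 + q^12 + q^16) has coefficients 1,0,0,0,1,0,0,0,1,0,0,0,1 for degrees 0…12.
(1 + q^2 + q^4) has coefficients 1,0,1,0,1,0,0,0,0,0,0,0,0 for degrees 0…12.
[q^12] = 1·0 + 1·0 + 1·1 + 1·1 = 2.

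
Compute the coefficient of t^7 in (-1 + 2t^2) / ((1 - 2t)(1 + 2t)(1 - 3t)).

The denominator gives the recurrence a_n = 3a_(n−1) + 4a_(n−2) − 12a_(n−3) for n ≥ 3; the numerator fixes a_0 = -1, a_1 = -3, a_2 = -11.
Iterating: -1, -3, -11, -33, -107, -321, -995, -2985, so a_7 = -2985.

-2985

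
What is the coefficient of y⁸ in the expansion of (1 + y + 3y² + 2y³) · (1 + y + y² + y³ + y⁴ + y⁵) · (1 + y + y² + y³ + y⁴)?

(1 + y + 3y² + 2y³) has coefficients 1,1,3,2 for degrees 0…3.
(1 + y + y² + y³ + y⁴ + y⁵) has coefficients 1,1,1,1,1,1,0,0,0 for degrees 0…8.
Finally multiplying by (1 + y + y² + y³ + y⁴), the product of all factors after the first has coefficients 1,2,3,4,5,5,4,3,2 for degrees 0…8.
[y⁸] = 1·2 + 1·3 + 3·4 + 2·5 = 27.

27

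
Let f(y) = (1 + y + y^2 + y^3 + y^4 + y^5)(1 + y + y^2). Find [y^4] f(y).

3

(1 + y + y^2 + y^3 + y^4 + y^5) has coefficients 1,1,1,1,1 for degrees 0…4.
(1 + y + y^2) has coefficients 1,1,1,0,0 for degrees 0…4.
[y^4] = 1·0 + 1·0 + 1·1 + 1·1 + 1·1 = 3.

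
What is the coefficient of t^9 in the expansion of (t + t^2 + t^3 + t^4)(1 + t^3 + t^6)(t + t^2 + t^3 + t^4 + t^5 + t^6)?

8

(t + t^2 + t^3 + t^4) has coefficients 0,1,1,1,1 for degrees 0…4.
(1 + t^3 + t^6) has coefficients 1,0,0,1,0,0,1,0,0,0 for degrees 0…9.
Finally multiplying by (t + t^2 + t^3 + t^4 + t^5 + t^6), the product of all factors after the first has coefficients 0,1,1,1,2,2,2,2,2,2 for degrees 0…9.
[t^9] = 1·2 + 1·2 + 1·2 + 1·2 = 8.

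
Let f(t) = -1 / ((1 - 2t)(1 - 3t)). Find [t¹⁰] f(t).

-175099

Partial fractions give a closed form: a_n = (2)·2^n + (-3)·3^n.
At n = 10: a_10 = -175099.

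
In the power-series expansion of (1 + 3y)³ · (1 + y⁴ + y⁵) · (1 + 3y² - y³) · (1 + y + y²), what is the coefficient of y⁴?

156

(1 + 3y)³ has coefficients 1,9,27,27 for degrees 0…3.
(1 + y⁴ + y⁵) has coefficients 1,0,0,0,1 for degrees 0…4.
Multiplying by (1 + 3y² - y³) gives running coefficients 1,0,3,-1,1 for degrees 0…4.
Finally multiplying by (1 + y + y²), the product of all factors after the first has coefficients 1,1,4,2,3 for degrees 0…4.
[y⁴] = 1·3 + 9·2 + 27·4 + 27·1 = 156.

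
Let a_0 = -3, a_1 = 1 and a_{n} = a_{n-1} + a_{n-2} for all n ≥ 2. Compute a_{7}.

The ordinary generating function has denominator 1 - x - x^2.
Iterating the recurrence: a_0,…,a_{7} = -3, 1, -2, -1, -3, -4, -7, -11.

-11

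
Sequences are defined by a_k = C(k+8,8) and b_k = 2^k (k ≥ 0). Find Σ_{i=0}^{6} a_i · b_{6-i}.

The convolution is the t^6 coefficient of A(t)B(t).
Σ = 1·64 + 9·32 + 45·16 + 165·8 + 495·4 + 1287·2 + 3003·1 = 9949.

9949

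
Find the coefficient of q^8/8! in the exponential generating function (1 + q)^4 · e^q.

The EGF product rule gives c_8 = Σ_{k_1+k_2=8} C(8; k_1,k_2) · ∏ g_i(k_i), where (1+q)^4 gives the falling factorial (4)_k; e^q gives (1)^k.
g_1(k) for k = 0…8: 1, 4, 12, 24, 24, 0, 0, 0, 0.
g_2(k) for k = 0…8: 1, 1, 1, 1, 1, 1, 1, 1, 1.
c_8 = Σ_k C(8,k)·g_1(k)·g_2(8−k) = 1·1·1 + 8·4·1 + 28·12·1 + 56·24·1 + 70·24·1 = 1 + 32 + 336 + 1344 + 1680 = 3393.

3393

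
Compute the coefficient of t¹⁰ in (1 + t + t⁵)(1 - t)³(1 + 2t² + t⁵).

-1

(1 + t + t⁵) has coefficients 1,1,0,0,0,1 for degrees 0…5.
(1 - t)³ has coefficients 1,-3,3,-1,0,0,0,0,0,0,0 for degrees 0…10.
Finally multiplying by (1 + 2t² + t⁵), the product of all factors after the first has coefficients 1,-3,5,-7,6,-1,-3,3,-1,0,0 for degrees 0…10.
[t¹⁰] = 1·0 + 1·0 + 1·(-1) = -1.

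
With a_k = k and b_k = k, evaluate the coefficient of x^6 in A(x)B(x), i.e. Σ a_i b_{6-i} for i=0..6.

35

The convolution is the t^6 coefficient of A(t)B(t).
Σ = 0·6 + 1·5 + 2·4 + 3·3 + 4·2 + 5·1 + 6·0 = 35.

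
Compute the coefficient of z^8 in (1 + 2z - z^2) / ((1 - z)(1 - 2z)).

894

The denominator gives the recurrence a_n = 3a_(n−1) − 2a_(n−2) for n ≥ 3; the numerator fixes a_0 = 1, a_1 = 5, a_2 = 12.
Iterating: 1, 5, 12, 26, 54, 110, 222, 446, 894, so a_8 = 894.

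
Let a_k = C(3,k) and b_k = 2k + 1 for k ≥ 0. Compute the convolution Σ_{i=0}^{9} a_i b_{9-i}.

128

The convolution is the t^9 coefficient of A(t)B(t).
Σ = 1·19 + 3·17 + 3·15 + 1·13 + 0·11 + 0·9 + 0·7 + 0·5 + 0·3 + 0·1 = 128.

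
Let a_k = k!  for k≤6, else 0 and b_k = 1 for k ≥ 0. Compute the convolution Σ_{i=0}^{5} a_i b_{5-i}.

154

Write out a_i and b_{5-i} for i = 0,…,5 and sum the products.
Σ = 1·1 + 1·1 + 2·1 + 6·1 + 24·1 + 120·1 = 154.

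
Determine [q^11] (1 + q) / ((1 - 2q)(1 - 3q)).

Partial fractions give a closed form: a_n = (-3)·2^n + (4)·3^n.
At n = 11: a_11 = 702444.

702444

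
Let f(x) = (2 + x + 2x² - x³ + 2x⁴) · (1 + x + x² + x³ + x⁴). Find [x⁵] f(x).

4

(2 + x + 2x² - x³ + 2x⁴) has coefficients 2,1,2,-1,2 for degrees 0…4.
(1 + x + x² + x³ + x⁴) has coefficients 1,1,1,1,1,0 for degrees 0…5.
[x⁵] = 2·0 + 1·1 + 2·1 − 1·1 + 2·1 = 4.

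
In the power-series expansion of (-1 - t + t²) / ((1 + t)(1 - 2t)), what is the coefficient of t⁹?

The denominator gives the recurrence a_n = a_(n−1) + 2a_(n−2) for n ≥ 3; the numerator fixes a_0 = -1, a_1 = -2, a_2 = -3.
Iterating: -1, -2, -3, -7, -13, -27, -53, -107, -213, -427, so a_9 = -427.

-427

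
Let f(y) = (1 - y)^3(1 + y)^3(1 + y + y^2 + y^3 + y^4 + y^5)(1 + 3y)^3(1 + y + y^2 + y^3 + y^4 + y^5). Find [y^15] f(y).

79

(1 - y)^3 has coefficients 1,-3,3,-1 for degrees 0…3.
(1 + y)^3 has coefficients 1,3,3,1,0,0,0,0,0,0,0,0,0,0,0,0 for degrees 0…15.
Multiplying by (1 + y + y^2 + y^3 + y^4 + y^5) gives running coefficients 1,4,7,8,8,8,7,4,1,0,0,0,0,0,0,0 for degrees 0…15.
Multiplying by (1 + 3y)^3 gives running coefficients 1,13,70,206,377,485,511,499,442,306,135,27,0,0,0,0 for degrees 0…15.
Finally multiplying by (1 + y + y^2 + y^3 + y^4 + y^5), the product of all factors after the first has coefficients 1,14,84,290,667,1152,1662,2148,2520,2620,2378,1920,1409,910,468,162 for degrees 0…15.
[y^15] = 1·162 − 3·468 + 3·910 − 1·1409 = 79.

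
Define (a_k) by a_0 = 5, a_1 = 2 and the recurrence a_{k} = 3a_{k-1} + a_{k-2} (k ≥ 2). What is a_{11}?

497147

The ordinary generating function has denominator 1 - 3q - q^2.
Iterating the recurrence: a_0,…,a_{11} = 5, 2, 11, 35, 116, 383, 1265, 4178, 13799, 45575, 150524, 497147.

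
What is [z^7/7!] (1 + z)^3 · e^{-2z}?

544

The EGF product rule gives c_7 = Σ_{k_1+k_2=7} C(7; k_1,k_2) · ∏ g_i(k_i), where (1+z)^3 gives the falling factorial (3)_k; e^{-2z} gives (-2)^k.
g_1(k) for k = 0…7: 1, 3, 6, 6, 0, 0, 0, 0.
g_2(k) for k = 0…7: 1, -2, 4, -8, 16, -32, 64, -128.
c_7 = Σ_k C(7,k)·g_1(k)·g_2(7−k) = 1·1·(-128) + 7·3·64 + 21·6·(-32) + 35·6·16 = −128 + 1344 − 4032 + 3360 = 544.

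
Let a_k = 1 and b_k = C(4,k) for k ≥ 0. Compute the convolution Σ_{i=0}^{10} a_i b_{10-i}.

16

This is [x^10] in the product of the two ordinary generating functions.
Σ = 1·0 + 1·0 + 1·0 + 1·0 + 1·0 + 1·0 + 1·1 + 1·4 + 1·6 + 1·4 + 1·1 = 16.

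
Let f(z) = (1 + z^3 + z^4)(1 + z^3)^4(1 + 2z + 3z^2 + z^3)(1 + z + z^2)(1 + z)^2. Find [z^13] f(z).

409

(1 + z^3 + z^4) has coefficients 1,0,0,1,1 for degrees 0…4.
(1 + z^3)^4 has coefficients 1,0,0,4,0,0,6,0,0,4,0,0,1,0 for degrees 0…13.
Multiplying by (1 + 2z + 3z^2 + z^3) gives running coefficients 1,2,3,5,8,12,10,12,18,10,8,12,5,2 for degrees 0…13.
Multiplying by (1 + z + z^2) gives running coefficients 1,3,6,10,16,25,30,34,40,40,36,30,25,19 for degrees 0…13.
Finally multiplying by (1 + z)^2, the product of all factors after the first has coefficients 1,5,13,25,42,67,96,119,138,154,156,142,121,99 for degrees 0…13.
[z^13] = 1·99 + 1·156 + 1·154 = 409.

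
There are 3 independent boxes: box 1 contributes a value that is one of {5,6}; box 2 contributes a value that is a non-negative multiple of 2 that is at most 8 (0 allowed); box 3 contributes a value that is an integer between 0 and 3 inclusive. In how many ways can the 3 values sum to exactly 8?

4

The generating function for the choices is (z^5 + z^6)·(1 + z^2 + z^4 + z^6 + z^8)·(1 + z + z^2 + z^3); the count is [z^8].
(z^5 + z^6) has coefficients 0,0,0,0,0,1,1 for degrees 0…6.
(1 + z^2 + z^4 + z^6 + z^8) has coefficients 1,0,1,0,1,0,1,0,1 for degrees 0…8.
Finally multiplying by (1 + z + z^2 + z^3), the product of all factors after the first has coefficients 1,1,2,2,2,2,2,2,2 for degrees 0…8.
[z^8] = 1·2 + 1·2 = 4.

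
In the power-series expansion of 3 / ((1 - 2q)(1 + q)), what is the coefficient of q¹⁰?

2049

Partial fractions give a closed form: a_n = (2)·2^n + (1)·(-1)^n.
At n = 10: a_10 = 2049.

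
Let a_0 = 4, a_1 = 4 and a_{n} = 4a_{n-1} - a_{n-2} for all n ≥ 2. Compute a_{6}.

The ordinary generating function has denominator 1 - 4t + t^2.
Iterating the recurrence: a_0,…,a_{6} = 4, 4, 12, 44, 164, 612, 2284.

2284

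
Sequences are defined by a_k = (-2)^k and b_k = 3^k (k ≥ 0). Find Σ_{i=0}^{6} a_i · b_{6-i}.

Write out a_i and b_{6-i} for i = 0,…,6 and sum the products.
Σ = 1·729 − 2·243 + 4·81 − 8·27 + 16·9 − 32·3 + 64·1 = 463.

463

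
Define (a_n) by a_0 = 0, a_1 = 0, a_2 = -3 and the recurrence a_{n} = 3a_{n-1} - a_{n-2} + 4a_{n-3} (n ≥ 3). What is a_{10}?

The ordinary generating function has denominator 1 - 3t + t^2 - 4t^3.
Iterating the recurrence: a_0,…,a_{10} = 0, 0, -3, -9, -24, -75, -237, -732, -2259, -6993, -21648.

-21648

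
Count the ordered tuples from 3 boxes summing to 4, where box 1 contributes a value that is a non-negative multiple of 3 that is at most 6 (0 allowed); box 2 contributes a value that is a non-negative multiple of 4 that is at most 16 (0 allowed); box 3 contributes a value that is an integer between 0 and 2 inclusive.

The generating function for the choices is (1 + x^3 + x^6)·(1 + x^4 + x^8 + x^12 + x^16)·(1 + x + x^2); the count is [x^4].
(1 + x^3 + x^6) has coefficients 1,0,0,1,0 for degrees 0…4.
(1 + x^4 + x^8 + x^12 + x^16) has coefficients 1,0,0,0,1 for degrees 0…4.
Finally multiplying by (1 + x + x^2), the product of all factors after the first has coefficients 1,1,1,0,1 for degrees 0…4.
[x^4] = 1·1 + 1·1 = 2.

2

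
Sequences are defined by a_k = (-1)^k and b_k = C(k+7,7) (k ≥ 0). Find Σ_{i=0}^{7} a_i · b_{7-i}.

2269

Write out a_i and b_{7-i} for i = 0,…,7 and sum the products.
Σ = 1·3432 − 1·1716 + 1·792 − 1·330 + 1·120 − 1·36 + 1·8 − 1·1 = 2269.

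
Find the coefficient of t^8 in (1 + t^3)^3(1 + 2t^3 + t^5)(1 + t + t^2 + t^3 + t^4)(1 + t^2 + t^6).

29

(1 + t^3)^3 has coefficients 1,0,0,3,0,0,3,0,0 for degrees 0…8.
(1 + 2t^3 + t^5) has coefficients 1,0,0,2,0,1,0,0,0 for degrees 0…8.
Multiplying by (1 + t + t^2 + t^3 + t^4) gives running coefficients 1,1,1,3,3,3,3,3,1 for degrees 0…8.
Finally multiplying by (1 + t^2 + t^6), the product of all factors after the first has coefficients 1,1,2,4,4,6,7,7,5 for degrees 0…8.
[t^8] = 1·5 + 3·6 + 3·2 = 29.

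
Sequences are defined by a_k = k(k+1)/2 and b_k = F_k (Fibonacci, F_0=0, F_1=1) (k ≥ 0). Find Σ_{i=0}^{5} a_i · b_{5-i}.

The convolution is the x^5 coefficient of A(x)B(x).
Σ = 0·5 + 1·3 + 3·2 + 6·1 + 10·1 + 15·0 = 25.

25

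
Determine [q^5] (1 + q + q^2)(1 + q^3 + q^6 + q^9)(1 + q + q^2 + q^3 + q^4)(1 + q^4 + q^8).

(1 + q + q^2) has coefficients 1,1,1 for degrees 0…2.
(1 + q^3 + q^6 + q^9) has coefficients 1,0,0,1,0,0 for degrees 0…5.
Multiplying by (1 + q + q^2 + q^3 + q^4) gives running coefficients 1,1,1,2,2,1 for degrees 0…5.
Finally multiplying by (1 + q^4 + q^8), the product of all factors after the first has coefficients 1,1,1,2,3,2 for degrees 0…5.
[q^5] = 1·2 + 1·3 + 1·2 = 7.

7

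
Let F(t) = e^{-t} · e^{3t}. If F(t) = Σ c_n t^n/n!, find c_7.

128

The EGF product rule gives c_7 = Σ_{k_1+k_2=7} C(7; k_1,k_2) · ∏ g_i(k_i), where e^{-t} gives (-1)^k; e^{3t} gives (3)^k.
g_1(k) for k = 0…7: 1, -1, 1, -1, 1, -1, 1, -1.
g_2(k) for k = 0…7: 1, 3, 9, 27, 81, 243, 729, 2187.
c_7 = Σ_k C(7,k)·g_1(k)·g_2(7−k) = 1·1·2187 + 7·(-1)·729 + 21·1·243 + 35·(-1)·81 + 35·1·27 + 21·(-1)·9 + 7·1·3 + 1·(-1)·1 = 2187 − 5103 + 5103 − 2835 + 945 − 189 + 21 − 1 = 128.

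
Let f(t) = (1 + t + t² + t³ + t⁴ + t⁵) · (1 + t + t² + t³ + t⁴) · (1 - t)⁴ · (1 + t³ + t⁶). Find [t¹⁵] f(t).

-2

(1 + t + t² + t³ + t⁴ + t⁵) has coefficients 1,1,1,1,1,1 for degrees 0…5.
(1 + t + t² + t³ + t⁴) has coefficients 1,1,1,1,1,0,0,0,0,0,0,0,0,0,0,0 for degrees 0…15.
Multiplying by (1 - t)⁴ gives running coefficients 1,-3,3,-1,0,-1,3,-3,1,0,0,0,0,0,0,0 for degrees 0…15.
Finally multiplying by (1 + t³ + t⁶), the product of all factors after the first has coefficients 1,-3,3,0,-3,2,3,-6,3,2,-3,0,3,-3,1,0 for degrees 0…15.
[t¹⁵] = 1·0 + 1·1 + 1·(-3) + 1·3 + 1·0 + 1·(-3) = -2.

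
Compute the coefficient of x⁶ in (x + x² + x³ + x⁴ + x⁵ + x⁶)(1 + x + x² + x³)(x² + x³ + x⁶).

7

(x + x² + x³ + x⁴ + x⁵ + x⁶) has coefficients 0,1,1,1,1,1,1 for degrees 0…6.
(1 + x + x² + x³) has coefficients 1,1,1,1,0,0,0 for degrees 0…6.
Finally multiplying by (x² + x³ + x⁶), the product of all factors after the first has coefficients 0,0,1,2,2,2,2 for degrees 0…6.
[x⁶] = 1·2 + 1·2 + 1·2 + 1·1 + 1·0 + 1·0 = 7.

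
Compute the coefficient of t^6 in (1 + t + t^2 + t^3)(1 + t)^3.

(1 + t + t^2 + t^3) has coefficients 1,1,1,1 for degrees 0…3.
(1 + t)^3 has coefficients 1,3,3,1,0,0,0 for degrees 0…6.
[t^6] = 1·0 + 1·0 + 1·0 + 1·1 = 1.

1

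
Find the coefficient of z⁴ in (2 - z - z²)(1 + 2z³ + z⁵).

-2

(2 - z - z²) has coefficients 2,-1,-1 for degrees 0…2.
(1 + 2z³ + z⁵) has coefficients 1,0,0,2,0 for degrees 0…4.
[z⁴] = 2·0 − 1·2 − 1·0 = -2.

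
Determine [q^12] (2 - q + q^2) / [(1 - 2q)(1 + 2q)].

9216

The denominator gives the recurrence a_n = 4a_(n−2) for n ≥ 3; the numerator fixes a_0 = 2, a_1 = -1, a_2 = 9.
Iterating: 2, -1, 9, -4, 36, -16, 144, -64, 576, -256, 2304, -1024, 9216, so a_12 = 9216.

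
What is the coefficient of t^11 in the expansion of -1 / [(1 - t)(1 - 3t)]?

-265720

Partial fractions give a closed form: a_n = (1/2)·1^n + (-3/2)·3^n.
At n = 11: a_11 = -265720.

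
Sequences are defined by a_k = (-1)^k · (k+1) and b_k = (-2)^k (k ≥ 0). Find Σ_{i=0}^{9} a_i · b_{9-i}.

-2036

This is [x^9] in the product of the two ordinary generating functions.
Σ = 1·(-512) − 2·256 + 3·(-128) − 4·64 + 5·(-32) − 6·16 + 7·(-8) − 8·4 + 9·(-2) − 10·1 = -2036.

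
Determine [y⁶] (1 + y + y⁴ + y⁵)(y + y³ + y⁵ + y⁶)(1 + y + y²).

(1 + y + y⁴ + y⁵) has coefficients 1,1,0,0,1,1 for degrees 0…5.
(y + y³ + y⁵ + y⁶) has coefficients 0,1,0,1,0,1,1 for degrees 0…6.
Finally multiplying by (1 + y + y²), the product of all factors after the first has coefficients 0,1,1,2,1,2,2 for degrees 0…6.
[y⁶] = 1·2 + 1·2 + 1·1 + 1·1 = 6.

6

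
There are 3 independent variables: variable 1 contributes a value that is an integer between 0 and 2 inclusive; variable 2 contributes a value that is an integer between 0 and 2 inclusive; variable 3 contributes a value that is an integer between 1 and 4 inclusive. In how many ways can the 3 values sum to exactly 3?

The generating function for the choices is (1 + t + t²)·(1 + t + t²)·(t + t² + t³ + t⁴); the count is [t³].
(1 + t + t²) has coefficients 1,1,1 for degrees 0…2.
(1 + t + t²) has coefficients 1,1,1,0 for degrees 0…3.
Finally multiplying by (t + t² + t³ + t⁴), the product of all factors after the first has coefficients 0,1,2,3 for degrees 0…3.
[t³] = 1·3 + 1·2 + 1·1 = 6.

6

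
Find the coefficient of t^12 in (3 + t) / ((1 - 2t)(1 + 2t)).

12288

Partial fractions give a closed form: a_n = (7/4)·2^n + (5/4)·(-2)^n.
At n = 12: a_12 = 12288.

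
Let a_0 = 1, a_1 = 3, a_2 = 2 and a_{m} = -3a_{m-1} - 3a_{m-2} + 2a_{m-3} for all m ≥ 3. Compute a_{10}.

-3225

The ordinary generating function has denominator 1 + 3q + 3q^2 - 2q^3.
Iterating the recurrence: a_0,…,a_{10} = 1, 3, 2, -13, 39, -74, 79, 63, -574, 1691, -3225.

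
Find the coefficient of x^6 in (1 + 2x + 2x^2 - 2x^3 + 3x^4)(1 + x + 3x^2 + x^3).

7

(1 + 2x + 2x^2 - 2x^3 + 3x^4) has coefficients 1,2,2,-2,3 for degrees 0…4.
(1 + x + 3x^2 + x^3) has coefficients 1,1,3,1,0,0,0 for degrees 0…6.
[x^6] = 1·0 + 2·0 + 2·0 − 2·1 + 3·3 = 7.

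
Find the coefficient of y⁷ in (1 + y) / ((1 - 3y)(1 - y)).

4373

Partial fractions give a closed form: a_n = (2)·3^n + (-1)·1^n.
At n = 7: a_7 = 4373.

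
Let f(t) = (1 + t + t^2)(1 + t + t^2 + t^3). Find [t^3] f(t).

(1 + t + t^2) has coefficients 1,1,1 for degrees 0…2.
(1 + t + t^2 + t^3) has coefficients 1,1,1,1 for degrees 0…3.
[t^3] = 1·1 + 1·1 + 1·1 = 3.

3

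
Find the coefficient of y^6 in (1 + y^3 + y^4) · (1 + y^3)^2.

3

(1 + y^3 + y^4) has coefficients 1,0,0,1,1 for degrees 0…4.
(1 + y^3)^2 has coefficients 1,0,0,2,0,0,1 for degrees 0…6.
[y^6] = 1·1 + 1·2 + 1·0 = 3.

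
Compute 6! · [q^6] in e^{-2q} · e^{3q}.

The EGF product rule gives c_6 = Σ_{k_1+k_2=6} C(6; k_1,k_2) · ∏ g_i(k_i), where e^{-2q} gives (-2)^k; e^{3q} gives (3)^k.
g_1(k) for k = 0…6: 1, -2, 4, -8, 16, -32, 64.
g_2(k) for k = 0…6: 1, 3, 9, 27, 81, 243, 729.
c_6 = Σ_k C(6,k)·g_1(k)·g_2(6−k) = 1·1·729 + 6·(-2)·243 + 15·4·81 + 20·(-8)·27 + 15·16·9 + 6·(-32)·3 + 1·64·1 = 729 − 2916 + 4860 − 4320 + 2160 − 576 + 64 = 1.

1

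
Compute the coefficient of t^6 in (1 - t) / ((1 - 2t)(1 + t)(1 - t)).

43

Partial fractions give a closed form: a_n = (2/3)·2^n + (1/3)·(-1)^n.
At n = 6: a_6 = 43.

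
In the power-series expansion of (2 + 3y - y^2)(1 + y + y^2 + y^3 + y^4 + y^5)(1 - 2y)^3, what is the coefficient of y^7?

3

(2 + 3y - y^2) has coefficients 2,3,-1 for degrees 0…2.
(1 + y + y^2 + y^3 + y^4 + y^5) has coefficients 1,1,1,1,1,1,0,0 for degrees 0…7.
Finally multiplying by (1 - 2y)^3, the product of all factors after the first has coefficients 1,-5,7,-1,-1,-1,-2,4 for degrees 0…7.
[y^7] = 2·4 + 3·(-2) − 1·(-1) = 3.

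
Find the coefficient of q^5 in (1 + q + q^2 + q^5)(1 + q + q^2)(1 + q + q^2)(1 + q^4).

7

(1 + q + q^2 + q^5) has coefficients 1,1,1,0,0,1 for degrees 0…5.
(1 + q + q^2) has coefficients 1,1,1,0,0,0 for degrees 0…5.
Multiplying by (1 + q + q^2) gives running coefficients 1,2,3,2,1,0 for degrees 0…5.
Finally multiplying by (1 + q^4), the product of all factors after the first has coefficients 1,2,3,2,2,2 for degrees 0…5.
[q^5] = 1·2 + 1·2 + 1·2 + 1·1 = 7.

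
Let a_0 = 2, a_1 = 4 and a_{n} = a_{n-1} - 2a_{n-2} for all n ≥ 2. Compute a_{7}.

8

The ordinary generating function has denominator 1 - q + 2q^2.
Iterating the recurrence: a_0,…,a_{7} = 2, 4, 0, -8, -8, 8, 24, 8.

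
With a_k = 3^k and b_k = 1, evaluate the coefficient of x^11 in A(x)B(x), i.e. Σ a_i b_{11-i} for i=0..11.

265720

The convolution is the t^11 coefficient of A(t)B(t).
Σ = 1·1 + 3·1 + 9·1 + 27·1 + 81·1 + 243·1 + 729·1 + 2187·1 + 6561·1 + 19683·1 + 59049·1 + 177147·1 = 265720.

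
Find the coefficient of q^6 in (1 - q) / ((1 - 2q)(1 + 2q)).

The denominator gives the recurrence a_n = 4a_(n−2) for n ≥ 3; the numerator fixes a_0 = 1, a_1 = -1, a_2 = 4.
Iterating: 1, -1, 4, -4, 16, -16, 64, so a_6 = 64.

64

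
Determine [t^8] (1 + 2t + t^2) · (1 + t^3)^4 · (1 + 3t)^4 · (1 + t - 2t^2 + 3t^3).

2802

(1 + 2t + t^2) has coefficients 1,2,1 for degrees 0…2.
(1 + t^3)^4 has coefficients 1,0,0,4,0,0,6,0,0 for degrees 0…8.
Multiplying by (1 + 3t)^4 gives running coefficients 1,12,54,112,129,216,438,396,324 for degrees 0…8.
Finally multiplying by (1 + t - 2t^2 + 3t^3), the product of all factors after the first has coefficients 1,13,64,145,169,283,732,789,492 for degrees 0…8.
[t^8] = 1·492 + 2·789 + 1·732 = 2802.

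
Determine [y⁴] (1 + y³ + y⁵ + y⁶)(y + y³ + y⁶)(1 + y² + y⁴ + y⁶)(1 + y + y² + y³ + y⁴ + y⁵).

(1 + y³ + y⁵ + y⁶) has coefficients 1,0,0,1,0 for degrees 0…4.
(y + y³ + y⁶) has coefficients 0,1,0,1,0 for degrees 0…4.
Multiplying by (1 + y² + y⁴ + y⁶) gives running coefficients 0,1,0,2,0 for degrees 0…4.
Finally multiplying by (1 + y + y² + y³ + y⁴ + y⁵), the product of all factors after the first has coefficients 0,1,1,3,3 for degrees 0…4.
[y⁴] = 1·3 + 1·1 = 4.

4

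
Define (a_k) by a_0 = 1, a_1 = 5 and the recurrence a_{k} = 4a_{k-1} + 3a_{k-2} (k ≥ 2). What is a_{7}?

The ordinary generating function has denominator 1 - 4z - 3z^2.
Iterating the recurrence: a_0,…,a_{7} = 1, 5, 23, 107, 497, 2309, 10727, 49835.

49835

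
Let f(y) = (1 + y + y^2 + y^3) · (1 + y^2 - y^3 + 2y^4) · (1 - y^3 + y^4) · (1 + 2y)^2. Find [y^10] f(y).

(1 + y + y^2 + y^3) has coefficients 1,1,1,1 for degrees 0…3.
(1 + y^2 - y^3 + 2y^4) has coefficients 1,0,1,-1,2,0,0,0,0,0,0 for degrees 0…10.
Multiplying by (1 - y^3 + y^4) gives running coefficients 1,0,1,-2,3,-1,2,-3,2,0,0 for degrees 0…10.
Finally multiplying by (1 + 2y)^2, the product of all factors after the first has coefficients 1,4,5,2,-1,3,10,1,-2,-4,8 for degrees 0…10.
[y^10] = 1·8 + 1·(-4) + 1·(-2) + 1·1 = 3.

3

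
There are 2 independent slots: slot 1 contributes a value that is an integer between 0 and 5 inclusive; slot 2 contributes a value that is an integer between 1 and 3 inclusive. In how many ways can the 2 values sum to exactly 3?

3

The generating function for the choices is (1 + x + x² + x³ + x⁴ + x⁵)·(x + x² + x³); the count is [x³].
(1 + x + x² + x³ + x⁴ + x⁵) has coefficients 1,1,1,1 for degrees 0…3.
(x + x² + x³) has coefficients 0,1,1,1 for degrees 0…3.
[x³] = 1·1 + 1·1 + 1·1 + 1·0 = 3.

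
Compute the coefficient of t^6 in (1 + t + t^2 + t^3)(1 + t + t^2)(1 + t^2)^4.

30

(1 + t + t^2 + t^3) has coefficients 1,1,1,1 for degrees 0…3.
(1 + t + t^2) has coefficients 1,1,1,0,0,0,0 for degrees 0…6.
Finally multiplying by (1 + t^2)^4, the product of all factors after the first has coefficients 1,1,5,4,10,6,10 for degrees 0…6.
[t^6] = 1·10 + 1·6 + 1·10 + 1·4 = 30.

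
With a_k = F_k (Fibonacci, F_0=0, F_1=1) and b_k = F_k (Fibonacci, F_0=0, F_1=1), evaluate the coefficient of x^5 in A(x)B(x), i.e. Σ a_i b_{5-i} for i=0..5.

10

Write out a_i and b_{5-i} for i = 0,…,5 and sum the products.
Σ = 0·5 + 1·3 + 1·2 + 2·1 + 3·1 + 5·0 = 10.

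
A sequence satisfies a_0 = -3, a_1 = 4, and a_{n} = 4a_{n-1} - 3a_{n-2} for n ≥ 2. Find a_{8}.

The ordinary generating function has denominator 1 - 4z + 3z^2.
Iterating the recurrence: a_0,…,a_{8} = -3, 4, 25, 88, 277, 844, 2545, 7648, 22957.

22957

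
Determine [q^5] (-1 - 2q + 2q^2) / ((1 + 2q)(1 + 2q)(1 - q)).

-25

The denominator gives the recurrence a_n = −3a_(n−1) + 4a_(n−3) for n ≥ 3; the numerator fixes a_0 = -1, a_1 = 1, a_2 = -1.
Iterating: -1, 1, -1, -1, 7, -25, so a_5 = -25.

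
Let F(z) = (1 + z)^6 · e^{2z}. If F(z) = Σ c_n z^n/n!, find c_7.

261536

The EGF product rule gives c_7 = Σ_{k_1+k_2=7} C(7; k_1,k_2) · ∏ g_i(k_i), where (1+z)^6 gives the falling factorial (6)_k; e^{2z} gives (2)^k.
g_1(k) for k = 0…7: 1, 6, 30, 120, 360, 720, 720, 0.
g_2(k) for k = 0…7: 1, 2, 4, 8, 16, 32, 64, 128.
c_7 = Σ_k C(7,k)·g_1(k)·g_2(7−k) = 1·1·128 + 7·6·64 + 21·30·32 + 35·120·16 + 35·360·8 + 21·720·4 + 7·720·2 = 128 + 2688 + 20160 + 67200 + 100800 + 60480 + 10080 = 261536.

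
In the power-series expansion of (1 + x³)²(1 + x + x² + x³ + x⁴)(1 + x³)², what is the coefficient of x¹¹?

(1 + x³)² has coefficients 1,0,0,2,0,0,1 for degrees 0…6.
(1 + x + x² + x³ + x⁴) has coefficients 1,1,1,1,1,0,0,0,0,0,0,0 for degrees 0…11.
Finally multiplying by (1 + x³)², the product of all factors after the first has coefficients 1,1,1,3,3,2,3,3,1,1,1,0 for degrees 0…11.
[x¹¹] = 1·0 + 2·1 + 1·2 = 4.

4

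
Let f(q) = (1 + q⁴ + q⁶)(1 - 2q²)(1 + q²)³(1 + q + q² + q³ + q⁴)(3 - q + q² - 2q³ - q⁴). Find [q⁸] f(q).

(1 + q⁴ + q⁶) has coefficients 1,0,0,0,1,0,1 for degrees 0…6.
(1 - 2q²) has coefficients 1,0,-2,0,0,0,0,0,0 for degrees 0…8.
Multiplying by (1 + q²)³ gives running coefficients 1,0,1,0,-3,0,-5,0,-2 for degrees 0…8.
Multiplying by (1 + q + q² + q³ + q⁴) gives running coefficients 1,1,2,2,-1,-2,-7,-8,-10 for degrees 0…8.
Finally multiplying by (3 - q + q² - 2q³ - q⁴), the product of all factors after the first has coefficients 3,2,6,3,-6,-8,-26,-19,-24 for degrees 0…8.
[q⁸] = 1·(-24) + 1·(-6) + 1·6 = -24.

-24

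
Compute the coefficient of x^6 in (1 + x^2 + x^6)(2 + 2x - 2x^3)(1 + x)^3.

-4

(1 + x^2 + x^6) has coefficients 1,0,1,0,0,0,1 for degrees 0…6.
(2 + 2x - 2x^3) has coefficients 2,2,0,-2,0,0,0 for degrees 0…6.
Finally multiplying by (1 + x)^3, the product of all factors after the first has coefficients 2,8,12,6,-4,-6,-2 for degrees 0…6.
[x^6] = 1·(-2) + 1·(-4) + 1·2 = -4.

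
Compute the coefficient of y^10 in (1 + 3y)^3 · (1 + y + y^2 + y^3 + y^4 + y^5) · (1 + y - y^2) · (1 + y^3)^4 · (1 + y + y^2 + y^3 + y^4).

(1 + 3y)^3 has coefficients 1,9,27,27 for degrees 0…3.
(1 + y + y^2 + y^3 + y^4 + y^5) has coefficients 1,1,1,1,1,1,0,0,0,0,0 for degrees 0…10.
Multiplying by (1 + y - y^2) gives running coefficients 1,2,1,1,1,1,0,-1,0,0,0 for degrees 0…10.
Multiplying by (1 + y^3)^4 gives running coefficients 1,2,1,5,9,5,10,15,10,10,10 for degrees 0…10.
Finally multiplying by (1 + y + y^2 + y^3 + y^4), the product of all factors after the first has coefficients 1,3,4,9,18,22,30,44,49,50,55 for degrees 0…10.
[y^10] = 1·55 + 9·50 + 27·49 + 27·44 = 3016.

3016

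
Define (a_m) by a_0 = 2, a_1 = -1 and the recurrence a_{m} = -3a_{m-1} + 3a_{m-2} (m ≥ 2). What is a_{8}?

24057

The ordinary generating function has denominator 1 + 3t - 3t^2.
Iterating the recurrence: a_0,…,a_{8} = 2, -1, 9, -30, 117, -441, 1674, -6345, 24057.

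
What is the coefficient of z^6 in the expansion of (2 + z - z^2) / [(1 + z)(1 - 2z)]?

The denominator gives the recurrence a_n = a_(n−1) + 2a_(n−2) for n ≥ 3; the numerator fixes a_0 = 2, a_1 = 3, a_2 = 6.
Iterating: 2, 3, 6, 12, 24, 48, 96, so a_6 = 96.

96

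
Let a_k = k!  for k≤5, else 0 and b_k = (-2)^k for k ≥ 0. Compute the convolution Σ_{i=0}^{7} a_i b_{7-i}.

The convolution is the t^7 coefficient of A(t)B(t).
Σ = 1·(-128) + 1·64 + 2·(-32) + 6·16 + 24·(-8) + 120·4 + 0·(-2) + 0·1 = 256.

256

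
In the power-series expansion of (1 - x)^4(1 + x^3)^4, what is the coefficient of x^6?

-10

(1 - x)^4 has coefficients 1,-4,6,-4,1 for degrees 0…4.
(1 + x^3)^4 has coefficients 1,0,0,4,0,0,6 for degrees 0…6.
[x^6] = 1·6 − 4·0 + 6·0 − 4·4 + 1·0 = -10.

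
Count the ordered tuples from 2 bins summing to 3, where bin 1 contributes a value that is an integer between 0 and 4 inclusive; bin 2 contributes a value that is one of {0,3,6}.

2

The generating function for the choices is (1 + z + z^2 + z^3 + z^4)·(1 + z^3 + z^6); the count is [z^3].
(1 + z + z^2 + z^3 + z^4) has coefficients 1,1,1,1 for degrees 0…3.
(1 + z^3 + z^6) has coefficients 1,0,0,1 for degrees 0…3.
[z^3] = 1·1 + 1·0 + 1·0 + 1·1 = 2.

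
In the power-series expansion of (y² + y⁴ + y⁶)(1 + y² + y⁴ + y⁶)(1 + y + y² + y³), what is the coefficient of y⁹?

6

(y² + y⁴ + y⁶) has coefficients 0,0,1,0,1,0,1 for degrees 0…6.
(1 + y² + y⁴ + y⁶) has coefficients 1,0,1,0,1,0,1,0,0,0 for degrees 0…9.
Finally multiplying by (1 + y + y² + y³), the product of all factors after the first has coefficients 1,1,2,2,2,2,2,2,1,1 for degrees 0…9.
[y⁹] = 1·2 + 1·2 + 1·2 = 6.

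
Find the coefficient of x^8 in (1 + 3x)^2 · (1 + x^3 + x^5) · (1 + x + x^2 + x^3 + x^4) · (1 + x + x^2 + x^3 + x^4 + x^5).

(1 + 3x)^2 has coefficients 1,6,9 for degrees 0…2.
(1 + x^3 + x^5) has coefficients 1,0,0,1,0,1,0,0,0 for degrees 0…8.
Multiplying by (1 + x + x^2 + x^3 + x^4) gives running coefficients 1,1,1,2,2,2,2,2,1 for degrees 0…8.
Finally multiplying by (1 + x + x^2 + x^3 + x^4 + x^5), the product of all factors after the first has coefficients 1,2,3,5,7,9,10,11,11 for degrees 0…8.
[x^8] = 1·11 + 6·11 + 9·10 = 167.

167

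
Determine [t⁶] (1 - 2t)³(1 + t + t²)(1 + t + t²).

(1 - 2t)³ has coefficients 1,-6,12,-8 for degrees 0…3.
(1 + t + t²) has coefficients 1,1,1,0,0,0,0 for degrees 0…6.
Finally multiplying by (1 + t + t²), the product of all factors after the first has coefficients 1,2,3,2,1,0,0 for degrees 0…6.
[t⁶] = 1·0 − 6·0 + 12·1 − 8·2 = -4.

-4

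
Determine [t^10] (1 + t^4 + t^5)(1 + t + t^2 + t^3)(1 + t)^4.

(1 + t^4 + t^5) has coefficients 1,0,0,0,1,1 for degrees 0…5.
(1 + t + t^2 + t^3) has coefficients 1,1,1,1,0,0,0,0,0,0,0 for degrees 0…10.
Finally multiplying by (1 + t)^4, the product of all factors after the first has coefficients 1,5,11,15,15,11,5,1,0,0,0 for degrees 0…10.
[t^10] = 1·0 + 1·5 + 1·11 = 16.

16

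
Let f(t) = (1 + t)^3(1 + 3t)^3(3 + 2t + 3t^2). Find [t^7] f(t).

(1 + t)^3 has coefficients 1,3,3,1 for degrees 0…3.
(1 + 3t)^3 has coefficients 1,9,27,27,0,0,0,0 for degrees 0…7.
Finally multiplying by (3 + 2t + 3t^2), the product of all factors after the first has coefficients 3,29,102,162,135,81,0,0 for degrees 0…7.
[t^7] = 1·0 + 3·0 + 3·81 + 1·135 = 378.

378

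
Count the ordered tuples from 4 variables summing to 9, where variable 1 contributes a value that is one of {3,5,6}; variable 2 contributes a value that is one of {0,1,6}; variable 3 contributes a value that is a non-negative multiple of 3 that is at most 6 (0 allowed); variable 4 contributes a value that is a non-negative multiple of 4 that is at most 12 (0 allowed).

The generating function for the choices is (x^3 + x^5 + x^6)·(1 + x + x^6)·(1 + x^3 + x^6)·(1 + x^4 + x^8 + x^12); the count is [x^9].
(x^3 + x^5 + x^6) has coefficients 0,0,0,1,0,1,1 for degrees 0…6.
(1 + x + x^6) has coefficients 1,1,0,0,0,0,1,0,0,0 for degrees 0…9.
Multiplying by (1 + x^3 + x^6) gives running coefficients 1,1,0,1,1,0,2,1,0,1 for degrees 0…9.
Finally multiplying by (1 + x^4 + x^8 + x^12), the product of all factors after the first has coefficients 1,1,0,1,2,1,2,2,2,2 for degrees 0…9.
[x^9] = 1·2 + 1·2 + 1·1 = 5.

5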